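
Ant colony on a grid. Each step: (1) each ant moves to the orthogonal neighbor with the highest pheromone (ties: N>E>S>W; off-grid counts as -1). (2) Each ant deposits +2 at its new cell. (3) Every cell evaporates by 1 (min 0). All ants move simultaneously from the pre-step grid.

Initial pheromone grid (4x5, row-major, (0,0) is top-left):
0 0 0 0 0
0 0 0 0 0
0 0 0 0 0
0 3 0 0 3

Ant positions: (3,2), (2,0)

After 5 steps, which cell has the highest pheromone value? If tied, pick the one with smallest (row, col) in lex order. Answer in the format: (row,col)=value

Answer: (3,1)=4

Derivation:
Step 1: ant0:(3,2)->W->(3,1) | ant1:(2,0)->N->(1,0)
  grid max=4 at (3,1)
Step 2: ant0:(3,1)->N->(2,1) | ant1:(1,0)->N->(0,0)
  grid max=3 at (3,1)
Step 3: ant0:(2,1)->S->(3,1) | ant1:(0,0)->E->(0,1)
  grid max=4 at (3,1)
Step 4: ant0:(3,1)->N->(2,1) | ant1:(0,1)->E->(0,2)
  grid max=3 at (3,1)
Step 5: ant0:(2,1)->S->(3,1) | ant1:(0,2)->E->(0,3)
  grid max=4 at (3,1)
Final grid:
  0 0 0 1 0
  0 0 0 0 0
  0 0 0 0 0
  0 4 0 0 0
Max pheromone 4 at (3,1)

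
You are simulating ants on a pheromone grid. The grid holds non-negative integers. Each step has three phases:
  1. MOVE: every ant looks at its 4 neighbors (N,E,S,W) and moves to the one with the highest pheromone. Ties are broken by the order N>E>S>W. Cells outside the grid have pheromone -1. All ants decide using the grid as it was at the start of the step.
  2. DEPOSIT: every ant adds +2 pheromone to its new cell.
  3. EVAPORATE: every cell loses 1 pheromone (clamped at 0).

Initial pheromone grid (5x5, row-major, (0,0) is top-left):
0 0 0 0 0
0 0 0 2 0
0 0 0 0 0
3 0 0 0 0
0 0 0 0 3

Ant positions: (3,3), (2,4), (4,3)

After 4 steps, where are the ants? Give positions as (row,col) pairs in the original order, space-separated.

Step 1: ant0:(3,3)->N->(2,3) | ant1:(2,4)->N->(1,4) | ant2:(4,3)->E->(4,4)
  grid max=4 at (4,4)
Step 2: ant0:(2,3)->N->(1,3) | ant1:(1,4)->W->(1,3) | ant2:(4,4)->N->(3,4)
  grid max=4 at (1,3)
Step 3: ant0:(1,3)->N->(0,3) | ant1:(1,3)->N->(0,3) | ant2:(3,4)->S->(4,4)
  grid max=4 at (4,4)
Step 4: ant0:(0,3)->S->(1,3) | ant1:(0,3)->S->(1,3) | ant2:(4,4)->N->(3,4)
  grid max=6 at (1,3)

(1,3) (1,3) (3,4)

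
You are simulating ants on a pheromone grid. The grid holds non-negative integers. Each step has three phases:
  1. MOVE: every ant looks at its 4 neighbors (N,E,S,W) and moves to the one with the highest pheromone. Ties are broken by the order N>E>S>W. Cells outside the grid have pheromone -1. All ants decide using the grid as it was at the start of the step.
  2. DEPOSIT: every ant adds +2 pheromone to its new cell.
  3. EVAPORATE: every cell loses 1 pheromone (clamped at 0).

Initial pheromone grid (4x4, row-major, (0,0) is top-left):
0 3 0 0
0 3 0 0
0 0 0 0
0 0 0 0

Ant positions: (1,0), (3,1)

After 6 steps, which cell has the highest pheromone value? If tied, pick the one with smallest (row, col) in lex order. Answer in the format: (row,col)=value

Answer: (1,1)=9

Derivation:
Step 1: ant0:(1,0)->E->(1,1) | ant1:(3,1)->N->(2,1)
  grid max=4 at (1,1)
Step 2: ant0:(1,1)->N->(0,1) | ant1:(2,1)->N->(1,1)
  grid max=5 at (1,1)
Step 3: ant0:(0,1)->S->(1,1) | ant1:(1,1)->N->(0,1)
  grid max=6 at (1,1)
Step 4: ant0:(1,1)->N->(0,1) | ant1:(0,1)->S->(1,1)
  grid max=7 at (1,1)
Step 5: ant0:(0,1)->S->(1,1) | ant1:(1,1)->N->(0,1)
  grid max=8 at (1,1)
Step 6: ant0:(1,1)->N->(0,1) | ant1:(0,1)->S->(1,1)
  grid max=9 at (1,1)
Final grid:
  0 7 0 0
  0 9 0 0
  0 0 0 0
  0 0 0 0
Max pheromone 9 at (1,1)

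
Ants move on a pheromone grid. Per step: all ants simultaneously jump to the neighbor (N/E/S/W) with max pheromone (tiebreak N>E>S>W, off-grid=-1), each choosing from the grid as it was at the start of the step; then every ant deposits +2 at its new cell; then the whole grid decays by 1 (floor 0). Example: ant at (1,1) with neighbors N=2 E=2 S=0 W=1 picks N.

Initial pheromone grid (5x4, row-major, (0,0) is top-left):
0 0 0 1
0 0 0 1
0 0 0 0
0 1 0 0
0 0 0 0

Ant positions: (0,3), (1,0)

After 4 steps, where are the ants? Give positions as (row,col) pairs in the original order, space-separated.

Step 1: ant0:(0,3)->S->(1,3) | ant1:(1,0)->N->(0,0)
  grid max=2 at (1,3)
Step 2: ant0:(1,3)->N->(0,3) | ant1:(0,0)->E->(0,1)
  grid max=1 at (0,1)
Step 3: ant0:(0,3)->S->(1,3) | ant1:(0,1)->E->(0,2)
  grid max=2 at (1,3)
Step 4: ant0:(1,3)->N->(0,3) | ant1:(0,2)->E->(0,3)
  grid max=3 at (0,3)

(0,3) (0,3)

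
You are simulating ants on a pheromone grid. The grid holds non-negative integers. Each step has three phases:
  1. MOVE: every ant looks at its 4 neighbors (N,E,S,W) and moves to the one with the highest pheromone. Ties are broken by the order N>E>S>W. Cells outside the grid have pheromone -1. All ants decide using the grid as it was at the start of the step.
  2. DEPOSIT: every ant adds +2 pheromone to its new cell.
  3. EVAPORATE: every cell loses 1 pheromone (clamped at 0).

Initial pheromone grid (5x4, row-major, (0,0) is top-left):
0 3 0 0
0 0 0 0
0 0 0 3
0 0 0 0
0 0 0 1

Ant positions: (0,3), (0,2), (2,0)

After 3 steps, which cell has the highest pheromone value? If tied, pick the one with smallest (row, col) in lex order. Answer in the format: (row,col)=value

Step 1: ant0:(0,3)->S->(1,3) | ant1:(0,2)->W->(0,1) | ant2:(2,0)->N->(1,0)
  grid max=4 at (0,1)
Step 2: ant0:(1,3)->S->(2,3) | ant1:(0,1)->E->(0,2) | ant2:(1,0)->N->(0,0)
  grid max=3 at (0,1)
Step 3: ant0:(2,3)->N->(1,3) | ant1:(0,2)->W->(0,1) | ant2:(0,0)->E->(0,1)
  grid max=6 at (0,1)
Final grid:
  0 6 0 0
  0 0 0 1
  0 0 0 2
  0 0 0 0
  0 0 0 0
Max pheromone 6 at (0,1)

Answer: (0,1)=6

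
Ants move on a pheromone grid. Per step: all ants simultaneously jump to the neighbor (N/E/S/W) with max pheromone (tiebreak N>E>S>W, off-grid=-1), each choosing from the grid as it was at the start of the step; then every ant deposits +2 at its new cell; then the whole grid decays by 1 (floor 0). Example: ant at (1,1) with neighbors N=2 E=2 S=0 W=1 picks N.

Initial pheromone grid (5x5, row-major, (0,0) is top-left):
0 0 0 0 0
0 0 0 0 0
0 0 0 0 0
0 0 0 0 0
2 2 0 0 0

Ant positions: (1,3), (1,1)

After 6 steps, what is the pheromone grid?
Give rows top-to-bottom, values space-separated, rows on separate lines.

After step 1: ants at (0,3),(0,1)
  0 1 0 1 0
  0 0 0 0 0
  0 0 0 0 0
  0 0 0 0 0
  1 1 0 0 0
After step 2: ants at (0,4),(0,2)
  0 0 1 0 1
  0 0 0 0 0
  0 0 0 0 0
  0 0 0 0 0
  0 0 0 0 0
After step 3: ants at (1,4),(0,3)
  0 0 0 1 0
  0 0 0 0 1
  0 0 0 0 0
  0 0 0 0 0
  0 0 0 0 0
After step 4: ants at (0,4),(0,4)
  0 0 0 0 3
  0 0 0 0 0
  0 0 0 0 0
  0 0 0 0 0
  0 0 0 0 0
After step 5: ants at (1,4),(1,4)
  0 0 0 0 2
  0 0 0 0 3
  0 0 0 0 0
  0 0 0 0 0
  0 0 0 0 0
After step 6: ants at (0,4),(0,4)
  0 0 0 0 5
  0 0 0 0 2
  0 0 0 0 0
  0 0 0 0 0
  0 0 0 0 0

0 0 0 0 5
0 0 0 0 2
0 0 0 0 0
0 0 0 0 0
0 0 0 0 0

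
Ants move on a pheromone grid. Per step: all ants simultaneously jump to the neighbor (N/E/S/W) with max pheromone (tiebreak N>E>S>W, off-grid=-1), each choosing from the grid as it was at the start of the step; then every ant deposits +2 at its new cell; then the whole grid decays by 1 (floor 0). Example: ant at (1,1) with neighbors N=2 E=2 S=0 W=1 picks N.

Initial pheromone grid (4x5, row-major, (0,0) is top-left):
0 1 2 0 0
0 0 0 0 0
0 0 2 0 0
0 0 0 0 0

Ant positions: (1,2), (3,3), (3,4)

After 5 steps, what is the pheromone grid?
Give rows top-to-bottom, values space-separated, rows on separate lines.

After step 1: ants at (0,2),(2,3),(2,4)
  0 0 3 0 0
  0 0 0 0 0
  0 0 1 1 1
  0 0 0 0 0
After step 2: ants at (0,3),(2,4),(2,3)
  0 0 2 1 0
  0 0 0 0 0
  0 0 0 2 2
  0 0 0 0 0
After step 3: ants at (0,2),(2,3),(2,4)
  0 0 3 0 0
  0 0 0 0 0
  0 0 0 3 3
  0 0 0 0 0
After step 4: ants at (0,3),(2,4),(2,3)
  0 0 2 1 0
  0 0 0 0 0
  0 0 0 4 4
  0 0 0 0 0
After step 5: ants at (0,2),(2,3),(2,4)
  0 0 3 0 0
  0 0 0 0 0
  0 0 0 5 5
  0 0 0 0 0

0 0 3 0 0
0 0 0 0 0
0 0 0 5 5
0 0 0 0 0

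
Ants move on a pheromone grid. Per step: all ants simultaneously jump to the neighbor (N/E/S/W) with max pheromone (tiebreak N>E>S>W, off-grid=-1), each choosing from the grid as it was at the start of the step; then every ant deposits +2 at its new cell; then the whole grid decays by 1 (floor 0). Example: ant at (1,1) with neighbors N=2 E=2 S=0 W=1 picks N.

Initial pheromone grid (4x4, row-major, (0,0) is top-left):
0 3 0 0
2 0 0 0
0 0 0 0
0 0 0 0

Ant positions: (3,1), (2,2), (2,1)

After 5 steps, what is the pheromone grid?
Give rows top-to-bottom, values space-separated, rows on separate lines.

After step 1: ants at (2,1),(1,2),(1,1)
  0 2 0 0
  1 1 1 0
  0 1 0 0
  0 0 0 0
After step 2: ants at (1,1),(1,1),(0,1)
  0 3 0 0
  0 4 0 0
  0 0 0 0
  0 0 0 0
After step 3: ants at (0,1),(0,1),(1,1)
  0 6 0 0
  0 5 0 0
  0 0 0 0
  0 0 0 0
After step 4: ants at (1,1),(1,1),(0,1)
  0 7 0 0
  0 8 0 0
  0 0 0 0
  0 0 0 0
After step 5: ants at (0,1),(0,1),(1,1)
  0 10 0 0
  0 9 0 0
  0 0 0 0
  0 0 0 0

0 10 0 0
0 9 0 0
0 0 0 0
0 0 0 0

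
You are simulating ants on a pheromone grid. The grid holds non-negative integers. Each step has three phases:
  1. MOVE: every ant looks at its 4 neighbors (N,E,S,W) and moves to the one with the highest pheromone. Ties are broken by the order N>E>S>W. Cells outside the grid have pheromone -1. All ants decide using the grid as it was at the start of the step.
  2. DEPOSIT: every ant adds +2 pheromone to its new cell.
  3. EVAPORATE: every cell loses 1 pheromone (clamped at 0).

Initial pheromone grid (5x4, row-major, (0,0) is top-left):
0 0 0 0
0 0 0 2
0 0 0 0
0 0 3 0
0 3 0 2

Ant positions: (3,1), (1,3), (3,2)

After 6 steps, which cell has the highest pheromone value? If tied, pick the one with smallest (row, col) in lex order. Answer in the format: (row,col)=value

Answer: (3,2)=9

Derivation:
Step 1: ant0:(3,1)->E->(3,2) | ant1:(1,3)->N->(0,3) | ant2:(3,2)->N->(2,2)
  grid max=4 at (3,2)
Step 2: ant0:(3,2)->N->(2,2) | ant1:(0,3)->S->(1,3) | ant2:(2,2)->S->(3,2)
  grid max=5 at (3,2)
Step 3: ant0:(2,2)->S->(3,2) | ant1:(1,3)->N->(0,3) | ant2:(3,2)->N->(2,2)
  grid max=6 at (3,2)
Step 4: ant0:(3,2)->N->(2,2) | ant1:(0,3)->S->(1,3) | ant2:(2,2)->S->(3,2)
  grid max=7 at (3,2)
Step 5: ant0:(2,2)->S->(3,2) | ant1:(1,3)->N->(0,3) | ant2:(3,2)->N->(2,2)
  grid max=8 at (3,2)
Step 6: ant0:(3,2)->N->(2,2) | ant1:(0,3)->S->(1,3) | ant2:(2,2)->S->(3,2)
  grid max=9 at (3,2)
Final grid:
  0 0 0 0
  0 0 0 2
  0 0 6 0
  0 0 9 0
  0 0 0 0
Max pheromone 9 at (3,2)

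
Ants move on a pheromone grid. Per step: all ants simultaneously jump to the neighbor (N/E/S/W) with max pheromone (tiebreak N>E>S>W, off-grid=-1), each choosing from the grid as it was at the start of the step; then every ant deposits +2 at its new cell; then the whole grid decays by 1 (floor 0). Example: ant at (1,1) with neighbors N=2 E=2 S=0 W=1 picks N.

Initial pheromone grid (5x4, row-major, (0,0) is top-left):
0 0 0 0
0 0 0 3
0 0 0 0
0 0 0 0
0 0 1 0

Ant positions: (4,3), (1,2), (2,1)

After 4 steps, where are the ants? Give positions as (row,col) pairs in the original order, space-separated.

Step 1: ant0:(4,3)->W->(4,2) | ant1:(1,2)->E->(1,3) | ant2:(2,1)->N->(1,1)
  grid max=4 at (1,3)
Step 2: ant0:(4,2)->N->(3,2) | ant1:(1,3)->N->(0,3) | ant2:(1,1)->N->(0,1)
  grid max=3 at (1,3)
Step 3: ant0:(3,2)->S->(4,2) | ant1:(0,3)->S->(1,3) | ant2:(0,1)->E->(0,2)
  grid max=4 at (1,3)
Step 4: ant0:(4,2)->N->(3,2) | ant1:(1,3)->N->(0,3) | ant2:(0,2)->E->(0,3)
  grid max=3 at (0,3)

(3,2) (0,3) (0,3)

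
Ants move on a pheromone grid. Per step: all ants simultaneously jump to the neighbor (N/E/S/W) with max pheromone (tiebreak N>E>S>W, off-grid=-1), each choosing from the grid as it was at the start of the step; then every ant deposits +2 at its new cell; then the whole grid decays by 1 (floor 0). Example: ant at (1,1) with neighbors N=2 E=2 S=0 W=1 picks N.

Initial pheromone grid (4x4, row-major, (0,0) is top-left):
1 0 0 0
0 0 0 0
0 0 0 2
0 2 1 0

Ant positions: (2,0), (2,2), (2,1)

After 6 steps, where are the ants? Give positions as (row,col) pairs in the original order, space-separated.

Step 1: ant0:(2,0)->N->(1,0) | ant1:(2,2)->E->(2,3) | ant2:(2,1)->S->(3,1)
  grid max=3 at (2,3)
Step 2: ant0:(1,0)->N->(0,0) | ant1:(2,3)->N->(1,3) | ant2:(3,1)->N->(2,1)
  grid max=2 at (2,3)
Step 3: ant0:(0,0)->E->(0,1) | ant1:(1,3)->S->(2,3) | ant2:(2,1)->S->(3,1)
  grid max=3 at (2,3)
Step 4: ant0:(0,1)->E->(0,2) | ant1:(2,3)->N->(1,3) | ant2:(3,1)->N->(2,1)
  grid max=2 at (2,3)
Step 5: ant0:(0,2)->E->(0,3) | ant1:(1,3)->S->(2,3) | ant2:(2,1)->S->(3,1)
  grid max=3 at (2,3)
Step 6: ant0:(0,3)->S->(1,3) | ant1:(2,3)->N->(1,3) | ant2:(3,1)->N->(2,1)
  grid max=3 at (1,3)

(1,3) (1,3) (2,1)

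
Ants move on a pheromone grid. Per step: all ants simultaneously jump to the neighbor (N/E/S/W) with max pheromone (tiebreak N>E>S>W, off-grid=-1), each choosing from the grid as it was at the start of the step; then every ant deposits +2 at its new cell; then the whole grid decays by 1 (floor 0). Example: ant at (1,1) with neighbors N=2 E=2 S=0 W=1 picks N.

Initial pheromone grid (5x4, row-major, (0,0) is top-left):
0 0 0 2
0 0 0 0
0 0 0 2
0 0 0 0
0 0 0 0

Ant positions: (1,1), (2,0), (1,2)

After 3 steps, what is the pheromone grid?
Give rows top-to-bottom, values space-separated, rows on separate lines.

After step 1: ants at (0,1),(1,0),(0,2)
  0 1 1 1
  1 0 0 0
  0 0 0 1
  0 0 0 0
  0 0 0 0
After step 2: ants at (0,2),(0,0),(0,3)
  1 0 2 2
  0 0 0 0
  0 0 0 0
  0 0 0 0
  0 0 0 0
After step 3: ants at (0,3),(0,1),(0,2)
  0 1 3 3
  0 0 0 0
  0 0 0 0
  0 0 0 0
  0 0 0 0

0 1 3 3
0 0 0 0
0 0 0 0
0 0 0 0
0 0 0 0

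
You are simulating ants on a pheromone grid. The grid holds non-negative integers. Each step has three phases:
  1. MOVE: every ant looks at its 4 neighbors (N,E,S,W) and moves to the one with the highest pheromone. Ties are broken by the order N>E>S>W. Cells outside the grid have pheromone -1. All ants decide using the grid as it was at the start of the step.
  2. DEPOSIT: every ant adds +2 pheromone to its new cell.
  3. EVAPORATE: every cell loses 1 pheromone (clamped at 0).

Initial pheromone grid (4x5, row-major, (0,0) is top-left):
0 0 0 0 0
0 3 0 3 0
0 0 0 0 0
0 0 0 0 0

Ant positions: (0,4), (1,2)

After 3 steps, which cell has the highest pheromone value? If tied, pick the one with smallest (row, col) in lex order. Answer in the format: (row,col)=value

Step 1: ant0:(0,4)->S->(1,4) | ant1:(1,2)->E->(1,3)
  grid max=4 at (1,3)
Step 2: ant0:(1,4)->W->(1,3) | ant1:(1,3)->E->(1,4)
  grid max=5 at (1,3)
Step 3: ant0:(1,3)->E->(1,4) | ant1:(1,4)->W->(1,3)
  grid max=6 at (1,3)
Final grid:
  0 0 0 0 0
  0 0 0 6 3
  0 0 0 0 0
  0 0 0 0 0
Max pheromone 6 at (1,3)

Answer: (1,3)=6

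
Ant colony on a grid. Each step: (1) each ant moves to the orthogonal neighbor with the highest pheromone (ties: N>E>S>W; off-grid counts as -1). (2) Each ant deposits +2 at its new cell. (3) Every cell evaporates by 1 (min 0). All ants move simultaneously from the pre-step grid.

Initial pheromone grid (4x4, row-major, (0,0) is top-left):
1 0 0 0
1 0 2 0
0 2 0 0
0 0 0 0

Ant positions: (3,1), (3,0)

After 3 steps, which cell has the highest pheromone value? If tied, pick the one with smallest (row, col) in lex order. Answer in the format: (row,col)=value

Answer: (2,1)=5

Derivation:
Step 1: ant0:(3,1)->N->(2,1) | ant1:(3,0)->N->(2,0)
  grid max=3 at (2,1)
Step 2: ant0:(2,1)->W->(2,0) | ant1:(2,0)->E->(2,1)
  grid max=4 at (2,1)
Step 3: ant0:(2,0)->E->(2,1) | ant1:(2,1)->W->(2,0)
  grid max=5 at (2,1)
Final grid:
  0 0 0 0
  0 0 0 0
  3 5 0 0
  0 0 0 0
Max pheromone 5 at (2,1)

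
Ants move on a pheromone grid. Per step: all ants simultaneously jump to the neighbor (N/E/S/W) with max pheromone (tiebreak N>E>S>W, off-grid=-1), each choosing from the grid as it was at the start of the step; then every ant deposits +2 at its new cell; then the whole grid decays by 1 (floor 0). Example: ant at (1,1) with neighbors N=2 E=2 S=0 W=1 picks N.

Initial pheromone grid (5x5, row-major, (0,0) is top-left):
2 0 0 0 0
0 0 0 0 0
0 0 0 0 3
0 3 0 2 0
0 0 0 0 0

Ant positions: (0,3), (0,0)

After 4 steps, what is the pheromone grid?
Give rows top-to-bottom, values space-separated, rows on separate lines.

After step 1: ants at (0,4),(0,1)
  1 1 0 0 1
  0 0 0 0 0
  0 0 0 0 2
  0 2 0 1 0
  0 0 0 0 0
After step 2: ants at (1,4),(0,0)
  2 0 0 0 0
  0 0 0 0 1
  0 0 0 0 1
  0 1 0 0 0
  0 0 0 0 0
After step 3: ants at (2,4),(0,1)
  1 1 0 0 0
  0 0 0 0 0
  0 0 0 0 2
  0 0 0 0 0
  0 0 0 0 0
After step 4: ants at (1,4),(0,0)
  2 0 0 0 0
  0 0 0 0 1
  0 0 0 0 1
  0 0 0 0 0
  0 0 0 0 0

2 0 0 0 0
0 0 0 0 1
0 0 0 0 1
0 0 0 0 0
0 0 0 0 0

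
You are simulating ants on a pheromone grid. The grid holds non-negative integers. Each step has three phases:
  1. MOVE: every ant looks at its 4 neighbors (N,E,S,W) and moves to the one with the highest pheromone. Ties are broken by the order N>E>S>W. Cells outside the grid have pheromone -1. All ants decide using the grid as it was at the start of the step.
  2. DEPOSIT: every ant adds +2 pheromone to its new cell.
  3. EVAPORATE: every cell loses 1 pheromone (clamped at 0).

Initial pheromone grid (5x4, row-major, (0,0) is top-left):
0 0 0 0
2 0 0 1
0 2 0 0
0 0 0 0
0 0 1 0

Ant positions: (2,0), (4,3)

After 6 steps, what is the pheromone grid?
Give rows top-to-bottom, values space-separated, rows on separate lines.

After step 1: ants at (1,0),(4,2)
  0 0 0 0
  3 0 0 0
  0 1 0 0
  0 0 0 0
  0 0 2 0
After step 2: ants at (0,0),(3,2)
  1 0 0 0
  2 0 0 0
  0 0 0 0
  0 0 1 0
  0 0 1 0
After step 3: ants at (1,0),(4,2)
  0 0 0 0
  3 0 0 0
  0 0 0 0
  0 0 0 0
  0 0 2 0
After step 4: ants at (0,0),(3,2)
  1 0 0 0
  2 0 0 0
  0 0 0 0
  0 0 1 0
  0 0 1 0
After step 5: ants at (1,0),(4,2)
  0 0 0 0
  3 0 0 0
  0 0 0 0
  0 0 0 0
  0 0 2 0
After step 6: ants at (0,0),(3,2)
  1 0 0 0
  2 0 0 0
  0 0 0 0
  0 0 1 0
  0 0 1 0

1 0 0 0
2 0 0 0
0 0 0 0
0 0 1 0
0 0 1 0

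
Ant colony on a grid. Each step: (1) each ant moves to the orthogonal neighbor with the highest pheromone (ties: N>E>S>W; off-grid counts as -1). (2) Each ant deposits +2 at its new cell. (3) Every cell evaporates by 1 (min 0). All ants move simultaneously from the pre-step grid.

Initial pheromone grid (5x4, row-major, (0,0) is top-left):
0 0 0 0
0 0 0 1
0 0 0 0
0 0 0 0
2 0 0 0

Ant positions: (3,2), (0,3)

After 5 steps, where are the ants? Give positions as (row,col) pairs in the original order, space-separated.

Step 1: ant0:(3,2)->N->(2,2) | ant1:(0,3)->S->(1,3)
  grid max=2 at (1,3)
Step 2: ant0:(2,2)->N->(1,2) | ant1:(1,3)->N->(0,3)
  grid max=1 at (0,3)
Step 3: ant0:(1,2)->E->(1,3) | ant1:(0,3)->S->(1,3)
  grid max=4 at (1,3)
Step 4: ant0:(1,3)->N->(0,3) | ant1:(1,3)->N->(0,3)
  grid max=3 at (0,3)
Step 5: ant0:(0,3)->S->(1,3) | ant1:(0,3)->S->(1,3)
  grid max=6 at (1,3)

(1,3) (1,3)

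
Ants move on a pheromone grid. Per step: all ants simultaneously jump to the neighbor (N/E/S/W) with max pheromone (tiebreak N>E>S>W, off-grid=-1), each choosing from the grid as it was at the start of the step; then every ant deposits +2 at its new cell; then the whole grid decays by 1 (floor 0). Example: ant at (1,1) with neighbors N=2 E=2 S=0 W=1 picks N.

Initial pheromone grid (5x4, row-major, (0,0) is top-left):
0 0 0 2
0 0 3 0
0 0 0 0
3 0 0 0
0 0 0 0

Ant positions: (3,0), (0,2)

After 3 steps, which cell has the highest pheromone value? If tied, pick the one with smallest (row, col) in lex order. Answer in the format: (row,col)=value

Step 1: ant0:(3,0)->N->(2,0) | ant1:(0,2)->S->(1,2)
  grid max=4 at (1,2)
Step 2: ant0:(2,0)->S->(3,0) | ant1:(1,2)->N->(0,2)
  grid max=3 at (1,2)
Step 3: ant0:(3,0)->N->(2,0) | ant1:(0,2)->S->(1,2)
  grid max=4 at (1,2)
Final grid:
  0 0 0 0
  0 0 4 0
  1 0 0 0
  2 0 0 0
  0 0 0 0
Max pheromone 4 at (1,2)

Answer: (1,2)=4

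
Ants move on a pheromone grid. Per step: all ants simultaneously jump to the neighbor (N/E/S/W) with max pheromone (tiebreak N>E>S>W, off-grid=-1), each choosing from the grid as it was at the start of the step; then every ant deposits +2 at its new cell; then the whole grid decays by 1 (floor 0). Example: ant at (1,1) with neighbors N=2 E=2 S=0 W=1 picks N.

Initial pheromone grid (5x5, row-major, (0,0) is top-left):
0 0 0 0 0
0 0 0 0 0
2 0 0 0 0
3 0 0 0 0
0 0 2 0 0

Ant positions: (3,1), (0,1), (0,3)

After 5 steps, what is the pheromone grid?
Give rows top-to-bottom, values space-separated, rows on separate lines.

After step 1: ants at (3,0),(0,2),(0,4)
  0 0 1 0 1
  0 0 0 0 0
  1 0 0 0 0
  4 0 0 0 0
  0 0 1 0 0
After step 2: ants at (2,0),(0,3),(1,4)
  0 0 0 1 0
  0 0 0 0 1
  2 0 0 0 0
  3 0 0 0 0
  0 0 0 0 0
After step 3: ants at (3,0),(0,4),(0,4)
  0 0 0 0 3
  0 0 0 0 0
  1 0 0 0 0
  4 0 0 0 0
  0 0 0 0 0
After step 4: ants at (2,0),(1,4),(1,4)
  0 0 0 0 2
  0 0 0 0 3
  2 0 0 0 0
  3 0 0 0 0
  0 0 0 0 0
After step 5: ants at (3,0),(0,4),(0,4)
  0 0 0 0 5
  0 0 0 0 2
  1 0 0 0 0
  4 0 0 0 0
  0 0 0 0 0

0 0 0 0 5
0 0 0 0 2
1 0 0 0 0
4 0 0 0 0
0 0 0 0 0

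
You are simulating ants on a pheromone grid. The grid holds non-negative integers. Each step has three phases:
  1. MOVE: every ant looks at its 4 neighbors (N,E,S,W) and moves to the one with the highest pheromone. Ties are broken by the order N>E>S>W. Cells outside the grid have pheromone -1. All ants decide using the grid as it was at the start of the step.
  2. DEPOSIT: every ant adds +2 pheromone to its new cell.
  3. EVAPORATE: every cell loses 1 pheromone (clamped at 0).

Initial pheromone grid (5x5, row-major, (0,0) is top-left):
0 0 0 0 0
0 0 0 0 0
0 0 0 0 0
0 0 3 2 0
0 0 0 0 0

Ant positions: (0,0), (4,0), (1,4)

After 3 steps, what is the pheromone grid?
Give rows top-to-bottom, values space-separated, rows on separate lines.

After step 1: ants at (0,1),(3,0),(0,4)
  0 1 0 0 1
  0 0 0 0 0
  0 0 0 0 0
  1 0 2 1 0
  0 0 0 0 0
After step 2: ants at (0,2),(2,0),(1,4)
  0 0 1 0 0
  0 0 0 0 1
  1 0 0 0 0
  0 0 1 0 0
  0 0 0 0 0
After step 3: ants at (0,3),(1,0),(0,4)
  0 0 0 1 1
  1 0 0 0 0
  0 0 0 0 0
  0 0 0 0 0
  0 0 0 0 0

0 0 0 1 1
1 0 0 0 0
0 0 0 0 0
0 0 0 0 0
0 0 0 0 0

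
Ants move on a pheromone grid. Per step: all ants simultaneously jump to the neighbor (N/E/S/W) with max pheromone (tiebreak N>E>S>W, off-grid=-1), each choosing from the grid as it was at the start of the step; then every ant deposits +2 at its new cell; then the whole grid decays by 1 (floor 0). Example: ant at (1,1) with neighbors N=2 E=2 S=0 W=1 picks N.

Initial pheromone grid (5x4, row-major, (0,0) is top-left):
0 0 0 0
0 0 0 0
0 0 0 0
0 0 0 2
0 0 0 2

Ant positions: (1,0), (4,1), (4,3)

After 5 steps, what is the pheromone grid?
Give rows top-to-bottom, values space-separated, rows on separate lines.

After step 1: ants at (0,0),(3,1),(3,3)
  1 0 0 0
  0 0 0 0
  0 0 0 0
  0 1 0 3
  0 0 0 1
After step 2: ants at (0,1),(2,1),(4,3)
  0 1 0 0
  0 0 0 0
  0 1 0 0
  0 0 0 2
  0 0 0 2
After step 3: ants at (0,2),(1,1),(3,3)
  0 0 1 0
  0 1 0 0
  0 0 0 0
  0 0 0 3
  0 0 0 1
After step 4: ants at (0,3),(0,1),(4,3)
  0 1 0 1
  0 0 0 0
  0 0 0 0
  0 0 0 2
  0 0 0 2
After step 5: ants at (1,3),(0,2),(3,3)
  0 0 1 0
  0 0 0 1
  0 0 0 0
  0 0 0 3
  0 0 0 1

0 0 1 0
0 0 0 1
0 0 0 0
0 0 0 3
0 0 0 1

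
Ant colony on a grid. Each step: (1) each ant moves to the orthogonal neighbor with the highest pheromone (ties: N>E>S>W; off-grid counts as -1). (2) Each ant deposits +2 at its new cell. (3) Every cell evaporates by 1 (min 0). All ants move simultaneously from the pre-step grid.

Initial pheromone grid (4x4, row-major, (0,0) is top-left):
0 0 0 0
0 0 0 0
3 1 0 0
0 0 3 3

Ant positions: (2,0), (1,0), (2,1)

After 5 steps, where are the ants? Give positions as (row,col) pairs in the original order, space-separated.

Step 1: ant0:(2,0)->E->(2,1) | ant1:(1,0)->S->(2,0) | ant2:(2,1)->W->(2,0)
  grid max=6 at (2,0)
Step 2: ant0:(2,1)->W->(2,0) | ant1:(2,0)->E->(2,1) | ant2:(2,0)->E->(2,1)
  grid max=7 at (2,0)
Step 3: ant0:(2,0)->E->(2,1) | ant1:(2,1)->W->(2,0) | ant2:(2,1)->W->(2,0)
  grid max=10 at (2,0)
Step 4: ant0:(2,1)->W->(2,0) | ant1:(2,0)->E->(2,1) | ant2:(2,0)->E->(2,1)
  grid max=11 at (2,0)
Step 5: ant0:(2,0)->E->(2,1) | ant1:(2,1)->W->(2,0) | ant2:(2,1)->W->(2,0)
  grid max=14 at (2,0)

(2,1) (2,0) (2,0)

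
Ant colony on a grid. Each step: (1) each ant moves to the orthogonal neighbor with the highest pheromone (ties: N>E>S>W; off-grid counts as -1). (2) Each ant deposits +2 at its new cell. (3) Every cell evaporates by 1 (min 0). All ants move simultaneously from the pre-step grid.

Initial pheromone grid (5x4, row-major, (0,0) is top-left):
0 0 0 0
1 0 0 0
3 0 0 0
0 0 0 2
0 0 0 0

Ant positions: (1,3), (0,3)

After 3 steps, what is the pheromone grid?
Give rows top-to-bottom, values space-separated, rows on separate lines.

After step 1: ants at (0,3),(1,3)
  0 0 0 1
  0 0 0 1
  2 0 0 0
  0 0 0 1
  0 0 0 0
After step 2: ants at (1,3),(0,3)
  0 0 0 2
  0 0 0 2
  1 0 0 0
  0 0 0 0
  0 0 0 0
After step 3: ants at (0,3),(1,3)
  0 0 0 3
  0 0 0 3
  0 0 0 0
  0 0 0 0
  0 0 0 0

0 0 0 3
0 0 0 3
0 0 0 0
0 0 0 0
0 0 0 0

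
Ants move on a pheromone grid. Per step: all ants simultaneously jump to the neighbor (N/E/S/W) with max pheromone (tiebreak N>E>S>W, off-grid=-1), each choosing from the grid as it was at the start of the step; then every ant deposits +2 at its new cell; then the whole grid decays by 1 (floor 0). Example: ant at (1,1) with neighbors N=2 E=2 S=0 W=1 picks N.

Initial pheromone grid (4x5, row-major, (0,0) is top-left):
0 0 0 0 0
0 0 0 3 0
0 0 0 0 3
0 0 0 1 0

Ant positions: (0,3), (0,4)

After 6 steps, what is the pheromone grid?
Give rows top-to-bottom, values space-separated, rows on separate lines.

After step 1: ants at (1,3),(1,4)
  0 0 0 0 0
  0 0 0 4 1
  0 0 0 0 2
  0 0 0 0 0
After step 2: ants at (1,4),(1,3)
  0 0 0 0 0
  0 0 0 5 2
  0 0 0 0 1
  0 0 0 0 0
After step 3: ants at (1,3),(1,4)
  0 0 0 0 0
  0 0 0 6 3
  0 0 0 0 0
  0 0 0 0 0
After step 4: ants at (1,4),(1,3)
  0 0 0 0 0
  0 0 0 7 4
  0 0 0 0 0
  0 0 0 0 0
After step 5: ants at (1,3),(1,4)
  0 0 0 0 0
  0 0 0 8 5
  0 0 0 0 0
  0 0 0 0 0
After step 6: ants at (1,4),(1,3)
  0 0 0 0 0
  0 0 0 9 6
  0 0 0 0 0
  0 0 0 0 0

0 0 0 0 0
0 0 0 9 6
0 0 0 0 0
0 0 0 0 0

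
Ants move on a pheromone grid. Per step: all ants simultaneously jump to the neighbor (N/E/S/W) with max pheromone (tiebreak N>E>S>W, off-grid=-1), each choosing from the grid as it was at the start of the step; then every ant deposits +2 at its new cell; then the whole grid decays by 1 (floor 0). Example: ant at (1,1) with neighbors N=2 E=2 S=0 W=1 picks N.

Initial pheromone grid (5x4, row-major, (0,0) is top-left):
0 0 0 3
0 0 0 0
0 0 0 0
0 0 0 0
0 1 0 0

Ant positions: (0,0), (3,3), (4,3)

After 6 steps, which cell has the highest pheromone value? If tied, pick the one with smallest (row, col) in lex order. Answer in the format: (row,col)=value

Step 1: ant0:(0,0)->E->(0,1) | ant1:(3,3)->N->(2,3) | ant2:(4,3)->N->(3,3)
  grid max=2 at (0,3)
Step 2: ant0:(0,1)->E->(0,2) | ant1:(2,3)->S->(3,3) | ant2:(3,3)->N->(2,3)
  grid max=2 at (2,3)
Step 3: ant0:(0,2)->E->(0,3) | ant1:(3,3)->N->(2,3) | ant2:(2,3)->S->(3,3)
  grid max=3 at (2,3)
Step 4: ant0:(0,3)->S->(1,3) | ant1:(2,3)->S->(3,3) | ant2:(3,3)->N->(2,3)
  grid max=4 at (2,3)
Step 5: ant0:(1,3)->S->(2,3) | ant1:(3,3)->N->(2,3) | ant2:(2,3)->S->(3,3)
  grid max=7 at (2,3)
Step 6: ant0:(2,3)->S->(3,3) | ant1:(2,3)->S->(3,3) | ant2:(3,3)->N->(2,3)
  grid max=8 at (2,3)
Final grid:
  0 0 0 0
  0 0 0 0
  0 0 0 8
  0 0 0 8
  0 0 0 0
Max pheromone 8 at (2,3)

Answer: (2,3)=8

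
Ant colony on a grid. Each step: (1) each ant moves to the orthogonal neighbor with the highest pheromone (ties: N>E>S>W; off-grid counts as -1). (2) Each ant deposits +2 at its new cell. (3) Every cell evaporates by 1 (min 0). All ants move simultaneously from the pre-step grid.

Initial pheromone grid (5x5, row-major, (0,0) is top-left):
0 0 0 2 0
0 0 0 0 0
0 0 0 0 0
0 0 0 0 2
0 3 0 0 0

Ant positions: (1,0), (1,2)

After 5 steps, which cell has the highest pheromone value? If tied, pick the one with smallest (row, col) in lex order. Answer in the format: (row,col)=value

Step 1: ant0:(1,0)->N->(0,0) | ant1:(1,2)->N->(0,2)
  grid max=2 at (4,1)
Step 2: ant0:(0,0)->E->(0,1) | ant1:(0,2)->E->(0,3)
  grid max=2 at (0,3)
Step 3: ant0:(0,1)->E->(0,2) | ant1:(0,3)->E->(0,4)
  grid max=1 at (0,2)
Step 4: ant0:(0,2)->E->(0,3) | ant1:(0,4)->W->(0,3)
  grid max=4 at (0,3)
Step 5: ant0:(0,3)->E->(0,4) | ant1:(0,3)->E->(0,4)
  grid max=3 at (0,3)
Final grid:
  0 0 0 3 3
  0 0 0 0 0
  0 0 0 0 0
  0 0 0 0 0
  0 0 0 0 0
Max pheromone 3 at (0,3)

Answer: (0,3)=3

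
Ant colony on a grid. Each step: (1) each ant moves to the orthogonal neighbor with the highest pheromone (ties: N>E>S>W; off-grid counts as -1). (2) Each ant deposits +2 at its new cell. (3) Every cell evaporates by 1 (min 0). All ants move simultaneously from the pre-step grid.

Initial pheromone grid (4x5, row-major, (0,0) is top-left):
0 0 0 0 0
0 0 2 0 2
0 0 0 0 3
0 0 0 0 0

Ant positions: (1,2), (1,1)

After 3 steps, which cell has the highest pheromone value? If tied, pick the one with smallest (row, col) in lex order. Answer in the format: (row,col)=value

Step 1: ant0:(1,2)->N->(0,2) | ant1:(1,1)->E->(1,2)
  grid max=3 at (1,2)
Step 2: ant0:(0,2)->S->(1,2) | ant1:(1,2)->N->(0,2)
  grid max=4 at (1,2)
Step 3: ant0:(1,2)->N->(0,2) | ant1:(0,2)->S->(1,2)
  grid max=5 at (1,2)
Final grid:
  0 0 3 0 0
  0 0 5 0 0
  0 0 0 0 0
  0 0 0 0 0
Max pheromone 5 at (1,2)

Answer: (1,2)=5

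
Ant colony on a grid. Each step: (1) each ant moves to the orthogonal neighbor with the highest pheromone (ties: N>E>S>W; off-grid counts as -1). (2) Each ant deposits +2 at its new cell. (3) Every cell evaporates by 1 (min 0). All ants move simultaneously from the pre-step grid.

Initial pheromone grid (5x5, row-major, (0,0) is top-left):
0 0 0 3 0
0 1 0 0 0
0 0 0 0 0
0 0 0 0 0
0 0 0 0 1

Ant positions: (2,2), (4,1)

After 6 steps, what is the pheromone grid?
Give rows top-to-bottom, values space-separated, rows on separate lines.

After step 1: ants at (1,2),(3,1)
  0 0 0 2 0
  0 0 1 0 0
  0 0 0 0 0
  0 1 0 0 0
  0 0 0 0 0
After step 2: ants at (0,2),(2,1)
  0 0 1 1 0
  0 0 0 0 0
  0 1 0 0 0
  0 0 0 0 0
  0 0 0 0 0
After step 3: ants at (0,3),(1,1)
  0 0 0 2 0
  0 1 0 0 0
  0 0 0 0 0
  0 0 0 0 0
  0 0 0 0 0
After step 4: ants at (0,4),(0,1)
  0 1 0 1 1
  0 0 0 0 0
  0 0 0 0 0
  0 0 0 0 0
  0 0 0 0 0
After step 5: ants at (0,3),(0,2)
  0 0 1 2 0
  0 0 0 0 0
  0 0 0 0 0
  0 0 0 0 0
  0 0 0 0 0
After step 6: ants at (0,2),(0,3)
  0 0 2 3 0
  0 0 0 0 0
  0 0 0 0 0
  0 0 0 0 0
  0 0 0 0 0

0 0 2 3 0
0 0 0 0 0
0 0 0 0 0
0 0 0 0 0
0 0 0 0 0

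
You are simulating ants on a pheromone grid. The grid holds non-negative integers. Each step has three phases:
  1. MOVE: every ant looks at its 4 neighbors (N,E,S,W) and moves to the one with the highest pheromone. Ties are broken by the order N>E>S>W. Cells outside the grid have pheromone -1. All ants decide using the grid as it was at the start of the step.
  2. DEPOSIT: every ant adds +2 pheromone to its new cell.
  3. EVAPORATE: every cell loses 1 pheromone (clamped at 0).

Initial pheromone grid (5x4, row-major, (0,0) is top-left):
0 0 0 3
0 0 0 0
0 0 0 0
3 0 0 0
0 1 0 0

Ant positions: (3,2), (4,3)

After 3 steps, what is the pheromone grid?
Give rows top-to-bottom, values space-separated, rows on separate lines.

After step 1: ants at (2,2),(3,3)
  0 0 0 2
  0 0 0 0
  0 0 1 0
  2 0 0 1
  0 0 0 0
After step 2: ants at (1,2),(2,3)
  0 0 0 1
  0 0 1 0
  0 0 0 1
  1 0 0 0
  0 0 0 0
After step 3: ants at (0,2),(1,3)
  0 0 1 0
  0 0 0 1
  0 0 0 0
  0 0 0 0
  0 0 0 0

0 0 1 0
0 0 0 1
0 0 0 0
0 0 0 0
0 0 0 0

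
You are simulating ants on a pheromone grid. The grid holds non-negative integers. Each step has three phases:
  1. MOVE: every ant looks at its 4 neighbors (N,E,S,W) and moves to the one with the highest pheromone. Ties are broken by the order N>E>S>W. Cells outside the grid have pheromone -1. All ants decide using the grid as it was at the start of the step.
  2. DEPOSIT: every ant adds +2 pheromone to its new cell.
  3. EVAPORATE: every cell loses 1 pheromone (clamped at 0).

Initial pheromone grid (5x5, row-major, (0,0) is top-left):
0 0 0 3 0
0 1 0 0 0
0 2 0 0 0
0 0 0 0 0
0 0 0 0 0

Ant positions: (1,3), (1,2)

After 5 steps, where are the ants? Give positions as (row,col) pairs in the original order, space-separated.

Step 1: ant0:(1,3)->N->(0,3) | ant1:(1,2)->W->(1,1)
  grid max=4 at (0,3)
Step 2: ant0:(0,3)->E->(0,4) | ant1:(1,1)->S->(2,1)
  grid max=3 at (0,3)
Step 3: ant0:(0,4)->W->(0,3) | ant1:(2,1)->N->(1,1)
  grid max=4 at (0,3)
Step 4: ant0:(0,3)->E->(0,4) | ant1:(1,1)->S->(2,1)
  grid max=3 at (0,3)
Step 5: ant0:(0,4)->W->(0,3) | ant1:(2,1)->N->(1,1)
  grid max=4 at (0,3)

(0,3) (1,1)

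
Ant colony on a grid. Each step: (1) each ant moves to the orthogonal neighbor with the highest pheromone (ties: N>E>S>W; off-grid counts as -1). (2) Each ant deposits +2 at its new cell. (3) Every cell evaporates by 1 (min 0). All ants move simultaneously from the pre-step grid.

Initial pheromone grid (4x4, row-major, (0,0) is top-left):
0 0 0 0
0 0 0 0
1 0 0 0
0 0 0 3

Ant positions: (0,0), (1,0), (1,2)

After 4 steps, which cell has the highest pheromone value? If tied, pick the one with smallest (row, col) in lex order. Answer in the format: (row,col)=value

Step 1: ant0:(0,0)->E->(0,1) | ant1:(1,0)->S->(2,0) | ant2:(1,2)->N->(0,2)
  grid max=2 at (2,0)
Step 2: ant0:(0,1)->E->(0,2) | ant1:(2,0)->N->(1,0) | ant2:(0,2)->W->(0,1)
  grid max=2 at (0,1)
Step 3: ant0:(0,2)->W->(0,1) | ant1:(1,0)->S->(2,0) | ant2:(0,1)->E->(0,2)
  grid max=3 at (0,1)
Step 4: ant0:(0,1)->E->(0,2) | ant1:(2,0)->N->(1,0) | ant2:(0,2)->W->(0,1)
  grid max=4 at (0,1)
Final grid:
  0 4 4 0
  1 0 0 0
  1 0 0 0
  0 0 0 0
Max pheromone 4 at (0,1)

Answer: (0,1)=4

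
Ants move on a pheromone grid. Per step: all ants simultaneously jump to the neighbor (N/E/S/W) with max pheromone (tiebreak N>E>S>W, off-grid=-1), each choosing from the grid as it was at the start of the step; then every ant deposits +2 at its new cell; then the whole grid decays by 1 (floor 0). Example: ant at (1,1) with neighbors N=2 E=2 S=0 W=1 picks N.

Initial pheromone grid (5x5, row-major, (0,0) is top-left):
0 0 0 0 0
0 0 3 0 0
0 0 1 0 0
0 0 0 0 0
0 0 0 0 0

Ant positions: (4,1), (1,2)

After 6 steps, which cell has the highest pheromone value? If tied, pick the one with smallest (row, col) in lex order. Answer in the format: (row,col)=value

Step 1: ant0:(4,1)->N->(3,1) | ant1:(1,2)->S->(2,2)
  grid max=2 at (1,2)
Step 2: ant0:(3,1)->N->(2,1) | ant1:(2,2)->N->(1,2)
  grid max=3 at (1,2)
Step 3: ant0:(2,1)->E->(2,2) | ant1:(1,2)->S->(2,2)
  grid max=4 at (2,2)
Step 4: ant0:(2,2)->N->(1,2) | ant1:(2,2)->N->(1,2)
  grid max=5 at (1,2)
Step 5: ant0:(1,2)->S->(2,2) | ant1:(1,2)->S->(2,2)
  grid max=6 at (2,2)
Step 6: ant0:(2,2)->N->(1,2) | ant1:(2,2)->N->(1,2)
  grid max=7 at (1,2)
Final grid:
  0 0 0 0 0
  0 0 7 0 0
  0 0 5 0 0
  0 0 0 0 0
  0 0 0 0 0
Max pheromone 7 at (1,2)

Answer: (1,2)=7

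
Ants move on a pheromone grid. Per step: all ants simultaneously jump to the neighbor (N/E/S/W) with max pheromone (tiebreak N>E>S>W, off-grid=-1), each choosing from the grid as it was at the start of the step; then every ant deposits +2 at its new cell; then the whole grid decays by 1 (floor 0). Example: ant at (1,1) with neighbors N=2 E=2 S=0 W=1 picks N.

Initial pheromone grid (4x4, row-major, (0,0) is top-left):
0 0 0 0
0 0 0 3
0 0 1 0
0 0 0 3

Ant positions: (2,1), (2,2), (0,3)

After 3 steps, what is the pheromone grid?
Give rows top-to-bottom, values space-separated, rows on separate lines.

After step 1: ants at (2,2),(1,2),(1,3)
  0 0 0 0
  0 0 1 4
  0 0 2 0
  0 0 0 2
After step 2: ants at (1,2),(1,3),(1,2)
  0 0 0 0
  0 0 4 5
  0 0 1 0
  0 0 0 1
After step 3: ants at (1,3),(1,2),(1,3)
  0 0 0 0
  0 0 5 8
  0 0 0 0
  0 0 0 0

0 0 0 0
0 0 5 8
0 0 0 0
0 0 0 0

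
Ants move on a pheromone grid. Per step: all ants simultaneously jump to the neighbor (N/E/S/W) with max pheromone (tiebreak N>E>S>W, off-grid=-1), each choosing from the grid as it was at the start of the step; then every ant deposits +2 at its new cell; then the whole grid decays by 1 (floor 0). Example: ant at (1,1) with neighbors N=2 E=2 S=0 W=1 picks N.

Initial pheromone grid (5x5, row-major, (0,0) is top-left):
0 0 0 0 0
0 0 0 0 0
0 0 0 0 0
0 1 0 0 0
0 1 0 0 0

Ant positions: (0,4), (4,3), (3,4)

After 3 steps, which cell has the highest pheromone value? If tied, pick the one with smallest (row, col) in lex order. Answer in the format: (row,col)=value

Answer: (2,4)=5

Derivation:
Step 1: ant0:(0,4)->S->(1,4) | ant1:(4,3)->N->(3,3) | ant2:(3,4)->N->(2,4)
  grid max=1 at (1,4)
Step 2: ant0:(1,4)->S->(2,4) | ant1:(3,3)->N->(2,3) | ant2:(2,4)->N->(1,4)
  grid max=2 at (1,4)
Step 3: ant0:(2,4)->N->(1,4) | ant1:(2,3)->E->(2,4) | ant2:(1,4)->S->(2,4)
  grid max=5 at (2,4)
Final grid:
  0 0 0 0 0
  0 0 0 0 3
  0 0 0 0 5
  0 0 0 0 0
  0 0 0 0 0
Max pheromone 5 at (2,4)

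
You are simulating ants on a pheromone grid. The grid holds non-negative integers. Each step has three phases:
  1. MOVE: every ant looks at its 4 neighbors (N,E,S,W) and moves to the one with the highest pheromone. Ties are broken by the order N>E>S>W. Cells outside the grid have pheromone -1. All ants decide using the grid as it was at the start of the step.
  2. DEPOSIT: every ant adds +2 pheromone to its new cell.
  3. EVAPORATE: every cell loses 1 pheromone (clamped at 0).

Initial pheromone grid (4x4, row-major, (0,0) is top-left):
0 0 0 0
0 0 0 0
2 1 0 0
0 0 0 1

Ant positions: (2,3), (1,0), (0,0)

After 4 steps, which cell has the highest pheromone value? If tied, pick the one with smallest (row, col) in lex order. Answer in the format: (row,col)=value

Step 1: ant0:(2,3)->S->(3,3) | ant1:(1,0)->S->(2,0) | ant2:(0,0)->E->(0,1)
  grid max=3 at (2,0)
Step 2: ant0:(3,3)->N->(2,3) | ant1:(2,0)->N->(1,0) | ant2:(0,1)->E->(0,2)
  grid max=2 at (2,0)
Step 3: ant0:(2,3)->S->(3,3) | ant1:(1,0)->S->(2,0) | ant2:(0,2)->E->(0,3)
  grid max=3 at (2,0)
Step 4: ant0:(3,3)->N->(2,3) | ant1:(2,0)->N->(1,0) | ant2:(0,3)->S->(1,3)
  grid max=2 at (2,0)
Final grid:
  0 0 0 0
  1 0 0 1
  2 0 0 1
  0 0 0 1
Max pheromone 2 at (2,0)

Answer: (2,0)=2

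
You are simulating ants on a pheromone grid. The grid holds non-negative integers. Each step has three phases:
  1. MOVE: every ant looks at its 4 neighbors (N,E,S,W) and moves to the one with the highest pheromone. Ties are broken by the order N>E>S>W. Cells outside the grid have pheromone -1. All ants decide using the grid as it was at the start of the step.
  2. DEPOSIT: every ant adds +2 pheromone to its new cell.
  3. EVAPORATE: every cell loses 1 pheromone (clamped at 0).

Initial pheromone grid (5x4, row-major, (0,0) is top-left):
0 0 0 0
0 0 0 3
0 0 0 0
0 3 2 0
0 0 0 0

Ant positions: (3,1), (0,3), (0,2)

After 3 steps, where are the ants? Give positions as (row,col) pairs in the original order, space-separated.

Step 1: ant0:(3,1)->E->(3,2) | ant1:(0,3)->S->(1,3) | ant2:(0,2)->E->(0,3)
  grid max=4 at (1,3)
Step 2: ant0:(3,2)->W->(3,1) | ant1:(1,3)->N->(0,3) | ant2:(0,3)->S->(1,3)
  grid max=5 at (1,3)
Step 3: ant0:(3,1)->E->(3,2) | ant1:(0,3)->S->(1,3) | ant2:(1,3)->N->(0,3)
  grid max=6 at (1,3)

(3,2) (1,3) (0,3)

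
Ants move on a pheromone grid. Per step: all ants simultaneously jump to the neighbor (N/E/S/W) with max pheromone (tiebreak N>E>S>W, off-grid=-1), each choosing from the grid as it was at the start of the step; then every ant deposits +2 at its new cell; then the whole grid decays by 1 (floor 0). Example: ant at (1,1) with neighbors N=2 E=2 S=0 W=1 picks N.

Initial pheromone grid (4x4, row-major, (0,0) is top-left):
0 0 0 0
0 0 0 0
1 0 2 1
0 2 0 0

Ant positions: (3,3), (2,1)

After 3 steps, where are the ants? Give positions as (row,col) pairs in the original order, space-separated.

Step 1: ant0:(3,3)->N->(2,3) | ant1:(2,1)->E->(2,2)
  grid max=3 at (2,2)
Step 2: ant0:(2,3)->W->(2,2) | ant1:(2,2)->E->(2,3)
  grid max=4 at (2,2)
Step 3: ant0:(2,2)->E->(2,3) | ant1:(2,3)->W->(2,2)
  grid max=5 at (2,2)

(2,3) (2,2)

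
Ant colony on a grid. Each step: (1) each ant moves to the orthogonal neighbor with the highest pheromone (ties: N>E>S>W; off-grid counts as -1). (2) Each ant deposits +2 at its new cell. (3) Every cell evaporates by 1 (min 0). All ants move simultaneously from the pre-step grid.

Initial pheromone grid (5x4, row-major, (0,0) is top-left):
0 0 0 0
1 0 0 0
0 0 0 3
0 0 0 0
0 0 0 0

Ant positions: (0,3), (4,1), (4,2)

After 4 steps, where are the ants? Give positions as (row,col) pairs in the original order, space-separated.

Step 1: ant0:(0,3)->S->(1,3) | ant1:(4,1)->N->(3,1) | ant2:(4,2)->N->(3,2)
  grid max=2 at (2,3)
Step 2: ant0:(1,3)->S->(2,3) | ant1:(3,1)->E->(3,2) | ant2:(3,2)->W->(3,1)
  grid max=3 at (2,3)
Step 3: ant0:(2,3)->N->(1,3) | ant1:(3,2)->W->(3,1) | ant2:(3,1)->E->(3,2)
  grid max=3 at (3,1)
Step 4: ant0:(1,3)->S->(2,3) | ant1:(3,1)->E->(3,2) | ant2:(3,2)->W->(3,1)
  grid max=4 at (3,1)

(2,3) (3,2) (3,1)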